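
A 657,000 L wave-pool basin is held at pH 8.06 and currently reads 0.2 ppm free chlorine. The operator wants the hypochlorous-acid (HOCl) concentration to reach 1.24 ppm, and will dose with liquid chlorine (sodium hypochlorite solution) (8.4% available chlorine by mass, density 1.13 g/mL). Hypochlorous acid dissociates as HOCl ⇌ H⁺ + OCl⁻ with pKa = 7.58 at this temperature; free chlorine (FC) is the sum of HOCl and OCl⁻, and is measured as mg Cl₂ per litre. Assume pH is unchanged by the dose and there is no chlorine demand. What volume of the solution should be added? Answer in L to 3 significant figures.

[OCl⁻]/[HOCl] = 10^(pH − pKa) = 10^(8.06 − 7.58) = 3.02; fraction as HOCl = 1/(1 + 3.02) = 0.2488.
Free chlorine required for 1.24 ppm HOCl: 1.24 / 0.2488 = 4.985 ppm.
FC to add: 4.985 − 0.2 = 4.785 mg/L as Cl₂.
Cl₂ equivalent: 4.785 mg/L × 657,000 L = 3144 g.
Product at 8.4% available Cl: 3144 / 0.084 = 37,420 g.
Volume: 37,420 g ÷ 1.13 g/mL = 33,120 mL.

33.1 L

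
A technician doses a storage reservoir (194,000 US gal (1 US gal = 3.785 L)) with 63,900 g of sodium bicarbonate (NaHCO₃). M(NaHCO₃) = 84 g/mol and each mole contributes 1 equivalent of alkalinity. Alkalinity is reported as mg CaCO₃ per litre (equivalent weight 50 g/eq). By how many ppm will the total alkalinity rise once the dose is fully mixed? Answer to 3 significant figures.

51.8 ppm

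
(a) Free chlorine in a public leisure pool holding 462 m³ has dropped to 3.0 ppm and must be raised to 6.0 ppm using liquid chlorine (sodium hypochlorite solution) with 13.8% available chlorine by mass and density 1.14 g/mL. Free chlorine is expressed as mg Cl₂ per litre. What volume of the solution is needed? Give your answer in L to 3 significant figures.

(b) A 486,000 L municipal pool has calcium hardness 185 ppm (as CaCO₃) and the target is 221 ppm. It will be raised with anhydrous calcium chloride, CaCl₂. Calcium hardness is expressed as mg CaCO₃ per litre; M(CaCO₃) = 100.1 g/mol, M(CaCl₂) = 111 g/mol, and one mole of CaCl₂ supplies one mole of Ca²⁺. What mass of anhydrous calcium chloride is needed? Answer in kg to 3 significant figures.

(a) 8.81 L; (b) 19.4 kg

(a) Volume: 462 m³ = 462,000 L.
(a) Chlorine deficit: 6.0 − 3.0 = 3 ppm = 3 mg/L as Cl₂.
(a) Cl₂ equivalent needed: 3 mg/L × 462,000 L = 1,386,000 mg = 1386 g.
(a) Product at 13.8% available chlorine: 1386 / 0.138 = 10,040 g.
(a) Volume at density 1.14 g/mL: 10,040 g ÷ 1.14 g/mL = 8810 mL.

(b) Hardness to add: (221 − 185) = 36 mg/L as CaCO₃ × 486,000 L = 17,500 g as CaCO₃.
(b) Moles of Ca²⁺ (1 mol Ca²⁺ ≡ 1 mol CaCO₃): 17,500 / 100.1 g/mol = 174.8 mol.
(b) Mass of CaCl₂: 174.8 × 111 = 19,400 g.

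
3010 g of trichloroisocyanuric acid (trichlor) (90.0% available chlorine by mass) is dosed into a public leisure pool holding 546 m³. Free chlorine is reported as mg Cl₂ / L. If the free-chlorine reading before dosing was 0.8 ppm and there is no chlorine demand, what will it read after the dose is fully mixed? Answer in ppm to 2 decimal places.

5.76 ppm

Volume: 546 m³ = 546,000 L.
Available chlorine delivered: 3010 g × 0.9 = 2709 g as Cl₂.
Concentration rise: 2709 g / 546,000 L = 4.962 mg/L = 4.96 ppm.
Final FC: 0.8 + 4.96 = 5.76 ppm.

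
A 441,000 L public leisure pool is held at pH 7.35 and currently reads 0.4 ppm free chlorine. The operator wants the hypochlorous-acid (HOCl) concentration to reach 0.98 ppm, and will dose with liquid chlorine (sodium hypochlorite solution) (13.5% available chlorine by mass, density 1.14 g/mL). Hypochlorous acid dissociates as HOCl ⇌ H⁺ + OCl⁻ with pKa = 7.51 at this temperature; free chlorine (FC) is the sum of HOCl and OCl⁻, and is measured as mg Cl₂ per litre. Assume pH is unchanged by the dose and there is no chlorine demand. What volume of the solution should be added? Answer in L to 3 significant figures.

3.60 L

[OCl⁻]/[HOCl] = 10^(pH − pKa) = 10^(7.35 − 7.51) = 0.6918; fraction as HOCl = 1/(1 + 0.6918) = 0.5911.
Free chlorine required for 0.98 ppm HOCl: 0.98 / 0.5911 = 1.658 ppm.
FC to add: 1.658 − 0.4 = 1.258 mg/L as Cl₂.
Cl₂ equivalent: 1.258 mg/L × 441,000 L = 554.8 g.
Product at 13.5% available Cl: 554.8 / 0.135 = 4109 g.
Volume: 4109 g ÷ 1.14 g/mL = 3605 mL.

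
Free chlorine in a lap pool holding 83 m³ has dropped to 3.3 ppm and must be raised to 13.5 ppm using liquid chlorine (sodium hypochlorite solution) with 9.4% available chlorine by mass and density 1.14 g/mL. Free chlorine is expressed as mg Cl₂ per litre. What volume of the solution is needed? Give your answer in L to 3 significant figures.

Volume: 83 m³ = 83,000 L.
Chlorine deficit: 13.5 − 3.3 = 10.2 ppm = 10.2 mg/L as Cl₂.
Cl₂ equivalent needed: 10.2 mg/L × 83,000 L = 846,600 mg = 846.6 g.
Product at 9.4% available chlorine: 846.6 / 0.094 = 9006 g.
Volume at density 1.14 g/mL: 9006 g ÷ 1.14 g/mL = 7900 mL.

7.90 L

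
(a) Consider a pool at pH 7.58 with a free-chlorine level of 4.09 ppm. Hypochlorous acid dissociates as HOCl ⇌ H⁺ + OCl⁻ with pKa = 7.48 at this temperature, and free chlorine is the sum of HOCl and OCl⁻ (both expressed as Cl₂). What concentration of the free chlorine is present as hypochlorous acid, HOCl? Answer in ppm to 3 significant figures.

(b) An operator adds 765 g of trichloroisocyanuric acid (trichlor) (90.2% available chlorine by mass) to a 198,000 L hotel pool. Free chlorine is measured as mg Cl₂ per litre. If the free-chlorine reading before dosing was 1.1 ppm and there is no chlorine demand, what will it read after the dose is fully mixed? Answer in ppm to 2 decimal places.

(a) [OCl⁻]/[HOCl] = 10^(pH − pKa) = 10^(7.58 − 7.48) = 10^0.10 = 1.259.
(a) Fraction as HOCl = 1 / (1 + 1.259) = 0.4427.
(a) HOCl = 0.4427 × 4.09 ppm = 1.811 ppm.

(b) Available chlorine delivered: 765 g × 0.902 = 690 g as Cl₂.
(b) Concentration rise: 690 g / 198,000 L = 3.485 mg/L = 3.48 ppm.
(b) Final FC: 1.1 + 3.48 = 4.58 ppm.

(a) 1.81 ppm; (b) 4.58 ppm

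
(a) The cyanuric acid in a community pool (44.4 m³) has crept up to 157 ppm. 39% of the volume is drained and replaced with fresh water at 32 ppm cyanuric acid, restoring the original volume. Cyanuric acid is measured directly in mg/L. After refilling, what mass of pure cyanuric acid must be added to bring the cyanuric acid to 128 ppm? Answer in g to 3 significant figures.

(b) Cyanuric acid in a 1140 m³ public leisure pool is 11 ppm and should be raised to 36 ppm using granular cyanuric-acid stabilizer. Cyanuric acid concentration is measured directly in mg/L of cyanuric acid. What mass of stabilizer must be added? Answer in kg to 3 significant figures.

(a) Volume: 44.4 m³ = 44,400 L.
(a) After draining 39% and refilling: 157 × 0.61 + 32 × 0.39 = 108.25 ppm.
(a) Deficit to target: 128 − 108.25 = 19.75 mg/L.
(a) Mass: 19.75 mg/L × 44,400 L = 876.9 g cyanuric acid.

(b) Volume: 1140 m³ = 1,140,000 L.
(b) CYA to add: (36 − 11) = 25 mg/L × 1,140,000 L = 28,500 g cyanuric acid.

(a) 877 g; (b) 28.5 kg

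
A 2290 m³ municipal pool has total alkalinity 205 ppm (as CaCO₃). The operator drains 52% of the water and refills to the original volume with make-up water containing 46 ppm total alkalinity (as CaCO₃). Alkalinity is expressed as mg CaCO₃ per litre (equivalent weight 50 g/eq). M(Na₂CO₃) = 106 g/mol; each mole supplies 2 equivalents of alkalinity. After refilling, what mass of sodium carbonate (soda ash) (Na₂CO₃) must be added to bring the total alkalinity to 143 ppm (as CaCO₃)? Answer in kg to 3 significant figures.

50.2 kg

Volume: 2290 m³ = 2,290,000 L.
After draining 52% and refilling: 205 × 0.48 + 46 × 0.52 = 122.32 ppm.
Deficit to target: 143 − 122.32 = 20.68 mg/L.
As CaCO₃: 20.68 mg/L × 2,290,000 L = 47,360 g; ÷ 50 g/eq ÷ 2 = 473.6 mol Na₂CO₃.
Mass: 473.6 × 106 = 50,200 g.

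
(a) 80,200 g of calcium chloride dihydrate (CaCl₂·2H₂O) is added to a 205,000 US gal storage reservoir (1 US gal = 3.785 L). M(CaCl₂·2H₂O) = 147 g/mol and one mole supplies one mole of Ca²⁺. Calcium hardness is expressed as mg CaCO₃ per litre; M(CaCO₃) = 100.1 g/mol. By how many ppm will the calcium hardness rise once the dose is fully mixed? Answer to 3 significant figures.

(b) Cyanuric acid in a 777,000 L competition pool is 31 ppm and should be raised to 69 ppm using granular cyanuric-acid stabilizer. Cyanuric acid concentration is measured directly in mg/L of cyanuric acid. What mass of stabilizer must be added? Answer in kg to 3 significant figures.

(a) Volume: 205,000 US gal × 3.785 L/gal = 775,925 L.
(a) Moles of Ca²⁺: 80,200 g ÷ 147 g/mol = 545.6 mol.
(a) As CaCO₃: 545.6 mol × 100.1 g/mol = 54,610 g.
(a) Rise: 54,610 g / 775,925 L × 1000 = 70.38 mg/L.

(b) CYA to add: (69 − 31) = 38 mg/L × 777,000 L = 29,530 g cyanuric acid.

(a) 70.4 ppm; (b) 29.5 kg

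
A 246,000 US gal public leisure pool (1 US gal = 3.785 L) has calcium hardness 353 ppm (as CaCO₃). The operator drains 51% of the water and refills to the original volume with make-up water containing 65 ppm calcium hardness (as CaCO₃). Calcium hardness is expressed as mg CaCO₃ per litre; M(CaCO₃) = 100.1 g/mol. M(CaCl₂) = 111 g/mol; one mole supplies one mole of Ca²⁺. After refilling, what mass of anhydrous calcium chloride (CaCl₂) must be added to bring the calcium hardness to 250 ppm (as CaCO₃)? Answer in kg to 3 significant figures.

45.3 kg

Volume: 246,000 US gal × 3.785 L/gal = 931,110 L.
After draining 51% and refilling: 353 × 0.49 + 65 × 0.51 = 206.12 ppm.
Deficit to target: 250 − 206.12 = 43.88 mg/L.
As CaCO₃: 43.88 mg/L × 931,110 L = 40,860 g; ÷ 100.1 = 408.2 mol Ca²⁺.
Mass: 408.2 × 111 = 45,310 g.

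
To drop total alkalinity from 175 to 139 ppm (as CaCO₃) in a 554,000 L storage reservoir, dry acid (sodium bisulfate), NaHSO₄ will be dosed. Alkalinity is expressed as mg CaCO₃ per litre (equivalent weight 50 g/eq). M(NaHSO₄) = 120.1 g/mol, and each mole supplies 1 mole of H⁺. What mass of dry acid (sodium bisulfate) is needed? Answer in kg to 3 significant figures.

Alkalinity to neutralize: (175 − 139) = 36 mg/L as CaCO₃ × 554,000 L = 19,940 g as CaCO₃.
Equivalents of H⁺ required: 19,940 ÷ 50 g/eq = 398.9 eq = 398.9 mol NaHSO₄.
Mass of NaHSO₄: 398.9 × 120.1 = 47,910 g.

47.9 kg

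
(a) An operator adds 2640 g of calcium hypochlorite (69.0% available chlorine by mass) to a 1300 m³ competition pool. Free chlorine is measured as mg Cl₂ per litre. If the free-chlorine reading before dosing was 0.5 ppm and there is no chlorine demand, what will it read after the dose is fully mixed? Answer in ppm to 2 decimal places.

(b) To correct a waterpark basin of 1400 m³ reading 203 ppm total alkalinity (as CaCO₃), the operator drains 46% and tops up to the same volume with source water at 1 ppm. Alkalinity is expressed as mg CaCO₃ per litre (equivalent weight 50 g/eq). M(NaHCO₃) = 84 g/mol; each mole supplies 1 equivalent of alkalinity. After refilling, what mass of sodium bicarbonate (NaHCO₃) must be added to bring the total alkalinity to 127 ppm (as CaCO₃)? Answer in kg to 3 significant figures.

(a) 1.90 ppm; (b) 39.8 kg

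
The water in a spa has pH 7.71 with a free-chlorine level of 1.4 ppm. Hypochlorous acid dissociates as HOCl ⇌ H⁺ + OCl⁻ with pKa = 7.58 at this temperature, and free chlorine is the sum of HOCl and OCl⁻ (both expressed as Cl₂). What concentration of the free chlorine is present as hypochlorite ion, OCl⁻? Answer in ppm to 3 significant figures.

[OCl⁻]/[HOCl] = 10^(pH − pKa) = 10^(7.71 − 7.58) = 10^0.13 = 1.349.
Fraction as HOCl = 1 / (1 + 1.349) = 0.4257.
OCl⁻ = (1 − 0.4257) × 1.4 ppm = 0.804 ppm.

0.804 ppm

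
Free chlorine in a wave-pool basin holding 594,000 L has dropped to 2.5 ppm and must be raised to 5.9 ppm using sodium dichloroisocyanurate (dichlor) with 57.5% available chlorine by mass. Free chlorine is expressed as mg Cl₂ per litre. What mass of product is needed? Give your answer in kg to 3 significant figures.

3.51 kg

Chlorine deficit: 5.9 − 2.5 = 3.4 ppm = 3.4 mg/L as Cl₂.
Cl₂ equivalent needed: 3.4 mg/L × 594,000 L = 2,020,000 mg = 2020 g.
Product at 57.5% available chlorine: 2020 / 0.575 = 3512 g.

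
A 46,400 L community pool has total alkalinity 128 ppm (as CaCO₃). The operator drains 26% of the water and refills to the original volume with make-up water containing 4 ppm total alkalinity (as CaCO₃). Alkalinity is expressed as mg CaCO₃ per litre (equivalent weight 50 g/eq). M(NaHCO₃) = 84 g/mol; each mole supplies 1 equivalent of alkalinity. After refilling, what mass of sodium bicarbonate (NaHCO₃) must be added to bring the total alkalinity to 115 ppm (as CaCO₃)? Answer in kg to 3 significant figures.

1.50 kg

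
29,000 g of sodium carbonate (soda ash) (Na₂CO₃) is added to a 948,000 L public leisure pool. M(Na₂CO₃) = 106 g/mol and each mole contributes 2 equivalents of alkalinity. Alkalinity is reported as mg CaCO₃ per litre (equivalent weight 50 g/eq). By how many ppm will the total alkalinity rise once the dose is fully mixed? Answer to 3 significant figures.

28.9 ppm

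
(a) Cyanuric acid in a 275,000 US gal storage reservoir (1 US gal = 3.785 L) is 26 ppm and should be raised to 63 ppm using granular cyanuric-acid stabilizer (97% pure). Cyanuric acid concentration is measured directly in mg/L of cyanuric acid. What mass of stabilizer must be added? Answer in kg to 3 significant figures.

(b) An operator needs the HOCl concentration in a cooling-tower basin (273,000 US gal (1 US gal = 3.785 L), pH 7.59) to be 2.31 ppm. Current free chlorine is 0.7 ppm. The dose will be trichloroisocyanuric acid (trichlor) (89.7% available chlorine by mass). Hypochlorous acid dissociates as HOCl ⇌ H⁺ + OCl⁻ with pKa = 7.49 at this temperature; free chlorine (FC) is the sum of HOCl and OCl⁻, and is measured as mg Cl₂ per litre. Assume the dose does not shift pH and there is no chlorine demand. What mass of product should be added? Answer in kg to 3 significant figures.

(a) Volume: 275,000 US gal × 3.785 L/gal = 1,040,875 L.
(a) CYA to add: (63 − 26) = 37 mg/L × 1,040,875 L = 38,510 g cyanuric acid.
(a) At 97% purity: 38,510 / 0.97 = 39,700 g product.

(b) Volume: 273,000 US gal × 3.785 L/gal = 1,033,305 L.
(b) [OCl⁻]/[HOCl] = 10^(pH − pKa) = 10^(7.59 − 7.49) = 1.259; fraction as HOCl = 1/(1 + 1.259) = 0.4427.
(b) Free chlorine required for 2.31 ppm HOCl: 2.31 / 0.4427 = 5.218 ppm.
(b) FC to add: 5.218 − 0.7 = 4.518 mg/L as Cl₂.
(b) Cl₂ equivalent: 4.518 mg/L × 1,033,305 L = 4669 g.
(b) Product at 89.7% available Cl: 4669 / 0.897 = 5205 g.

(a) 39.7 kg; (b) 5.20 kg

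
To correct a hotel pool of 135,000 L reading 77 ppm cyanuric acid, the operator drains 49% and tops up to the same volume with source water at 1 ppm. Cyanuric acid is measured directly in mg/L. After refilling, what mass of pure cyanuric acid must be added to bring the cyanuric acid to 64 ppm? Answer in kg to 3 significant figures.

3.27 kg

After draining 49% and refilling: 77 × 0.51 + 1 × 0.49 = 39.76 ppm.
Deficit to target: 64 − 39.76 = 24.24 mg/L.
Mass: 24.24 mg/L × 135,000 L = 3272 g cyanuric acid.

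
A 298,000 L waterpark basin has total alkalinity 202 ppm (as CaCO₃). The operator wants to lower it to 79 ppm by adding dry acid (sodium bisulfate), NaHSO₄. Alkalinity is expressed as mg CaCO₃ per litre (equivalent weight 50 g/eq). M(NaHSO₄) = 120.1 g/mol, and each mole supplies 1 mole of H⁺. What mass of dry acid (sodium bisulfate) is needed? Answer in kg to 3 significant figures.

88.0 kg

Alkalinity to neutralize: (202 − 79) = 123 mg/L as CaCO₃ × 298,000 L = 36,650 g as CaCO₃.
Equivalents of H⁺ required: 36,650 ÷ 50 g/eq = 733.1 eq = 733.1 mol NaHSO₄.
Mass of NaHSO₄: 733.1 × 120.1 = 88,040 g.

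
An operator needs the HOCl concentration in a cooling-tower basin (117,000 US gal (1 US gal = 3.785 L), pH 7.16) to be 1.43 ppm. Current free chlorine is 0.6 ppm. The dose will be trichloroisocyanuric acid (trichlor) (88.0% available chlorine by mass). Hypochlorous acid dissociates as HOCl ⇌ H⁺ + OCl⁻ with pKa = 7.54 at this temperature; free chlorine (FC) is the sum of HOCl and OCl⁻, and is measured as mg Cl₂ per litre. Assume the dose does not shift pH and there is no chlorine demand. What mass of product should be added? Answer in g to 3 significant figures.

718 g

Volume: 117,000 US gal × 3.785 L/gal = 442,845 L.
[OCl⁻]/[HOCl] = 10^(pH − pKa) = 10^(7.16 − 7.54) = 0.4169; fraction as HOCl = 1/(1 + 0.4169) = 0.7058.
Free chlorine required for 1.43 ppm HOCl: 1.43 / 0.7058 = 2.026 ppm.
FC to add: 2.026 − 0.6 = 1.426 mg/L as Cl₂.
Cl₂ equivalent: 1.426 mg/L × 442,845 L = 631.6 g.
Product at 88.0% available Cl: 631.6 / 0.88 = 717.7 g.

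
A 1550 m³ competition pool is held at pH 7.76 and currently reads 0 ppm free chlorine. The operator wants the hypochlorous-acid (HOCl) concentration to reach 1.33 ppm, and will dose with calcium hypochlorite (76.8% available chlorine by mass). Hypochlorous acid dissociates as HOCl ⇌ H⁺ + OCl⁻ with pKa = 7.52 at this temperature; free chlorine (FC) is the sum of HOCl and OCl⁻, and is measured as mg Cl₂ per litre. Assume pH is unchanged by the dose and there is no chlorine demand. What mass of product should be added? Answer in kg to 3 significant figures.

Volume: 1550 m³ = 1,550,000 L.
[OCl⁻]/[HOCl] = 10^(pH − pKa) = 10^(7.76 − 7.52) = 1.738; fraction as HOCl = 1/(1 + 1.738) = 0.3653.
Free chlorine required for 1.33 ppm HOCl: 1.33 / 0.3653 = 3.641 ppm.
FC to add: 3.641 − 0 = 3.641 mg/L as Cl₂.
Cl₂ equivalent: 3.641 mg/L × 1,550,000 L = 5644 g.
Product at 76.8% available Cl: 5644 / 0.768 = 7349 g.

7.35 kg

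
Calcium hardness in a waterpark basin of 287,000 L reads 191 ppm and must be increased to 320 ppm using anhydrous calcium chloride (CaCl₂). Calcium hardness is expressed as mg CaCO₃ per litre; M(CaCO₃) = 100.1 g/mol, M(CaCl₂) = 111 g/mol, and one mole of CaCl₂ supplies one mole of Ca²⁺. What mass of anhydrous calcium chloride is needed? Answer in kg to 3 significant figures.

41.1 kg

Hardness to add: (320 − 191) = 129 mg/L as CaCO₃ × 287,000 L = 37,020 g as CaCO₃.
Moles of Ca²⁺ (1 mol Ca²⁺ ≡ 1 mol CaCO₃): 37,020 / 100.1 g/mol = 369.9 mol.
Mass of CaCl₂: 369.9 × 111 = 41,050 g.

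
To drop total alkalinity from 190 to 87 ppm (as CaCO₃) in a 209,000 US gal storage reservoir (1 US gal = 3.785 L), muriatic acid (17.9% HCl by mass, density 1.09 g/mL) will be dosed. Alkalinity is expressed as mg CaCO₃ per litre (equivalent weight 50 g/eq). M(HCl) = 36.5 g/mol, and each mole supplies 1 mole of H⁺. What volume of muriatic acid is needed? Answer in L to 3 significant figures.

Volume: 209,000 US gal × 3.785 L/gal = 791,065 L.
Alkalinity to neutralize: (190 − 87) = 103 mg/L as CaCO₃ × 791,065 L = 81,480 g as CaCO₃.
Equivalents of H⁺ required: 81,480 ÷ 50 g/eq = 1630 eq = 1630 mol HCl.
Mass of HCl: 1630 × 36.5 = 59,480 g.
Mass of 17.9% solution: 59,480 / 0.179 = 332,300 g.
Volume: 332,300 g ÷ 1.09 g/mL = 304,900 mL.

305 L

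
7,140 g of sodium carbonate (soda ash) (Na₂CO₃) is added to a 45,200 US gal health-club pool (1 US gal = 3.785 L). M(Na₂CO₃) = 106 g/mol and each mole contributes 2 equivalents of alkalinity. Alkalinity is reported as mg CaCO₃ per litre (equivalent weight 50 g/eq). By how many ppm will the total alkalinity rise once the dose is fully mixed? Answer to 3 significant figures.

Volume: 45,200 US gal × 3.785 L/gal = 171,082 L.
Moles of Na₂CO₃: 7,140 g ÷ 106 g/mol = 67.36 mol → 134.7 eq of alkalinity.
As CaCO₃: 134.7 eq × 50 g/eq = 6736 g.
Rise: 6736 g / 171,082 L × 1000 = 39.37 mg/L.

39.4 ppm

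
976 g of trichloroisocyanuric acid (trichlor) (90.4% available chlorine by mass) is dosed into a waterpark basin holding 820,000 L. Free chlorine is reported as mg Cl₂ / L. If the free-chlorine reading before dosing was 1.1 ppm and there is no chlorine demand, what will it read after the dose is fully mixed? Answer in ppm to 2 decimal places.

Available chlorine delivered: 976 g × 0.904 = 882.3 g as Cl₂.
Concentration rise: 882.3 g / 820,000 L = 1.076 mg/L = 1.08 ppm.
Final FC: 1.1 + 1.08 = 2.18 ppm.

2.18 ppm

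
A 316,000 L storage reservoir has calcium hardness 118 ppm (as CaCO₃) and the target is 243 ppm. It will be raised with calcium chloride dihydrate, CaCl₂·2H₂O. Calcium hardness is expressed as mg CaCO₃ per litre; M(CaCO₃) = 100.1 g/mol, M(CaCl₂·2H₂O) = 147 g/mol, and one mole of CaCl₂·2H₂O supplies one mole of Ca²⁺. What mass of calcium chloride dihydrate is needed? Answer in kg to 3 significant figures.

58.0 kg

Hardness to add: (243 − 118) = 125 mg/L as CaCO₃ × 316,000 L = 39,500 g as CaCO₃.
Moles of Ca²⁺ (1 mol Ca²⁺ ≡ 1 mol CaCO₃): 39,500 / 100.1 g/mol = 394.6 mol.
Mass of CaCl₂·2H₂O: 394.6 × 147 = 58,010 g.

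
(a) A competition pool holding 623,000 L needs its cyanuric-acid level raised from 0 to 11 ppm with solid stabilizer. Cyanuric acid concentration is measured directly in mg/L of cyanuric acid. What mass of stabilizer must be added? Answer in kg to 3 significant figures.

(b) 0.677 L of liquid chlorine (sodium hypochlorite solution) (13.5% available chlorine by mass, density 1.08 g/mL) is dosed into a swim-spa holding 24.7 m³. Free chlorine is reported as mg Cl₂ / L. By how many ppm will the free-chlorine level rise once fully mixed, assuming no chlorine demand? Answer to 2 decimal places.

(a) 6.85 kg; (b) 4.00 ppm

(a) CYA to add: (11 − 0) = 11 mg/L × 623,000 L = 6853 g cyanuric acid.

(b) Volume: 24.7 m³ = 24,700 L.
(b) Mass of solution: 0.677 L × 1000 mL/L × 1.08 g/mL = 731.2 g.
(b) Available chlorine delivered: 731.2 g × 0.135 = 98.71 g as Cl₂.
(b) Concentration rise: 98.71 g / 24,700 L = 3.996 mg/L = 4.00 ppm.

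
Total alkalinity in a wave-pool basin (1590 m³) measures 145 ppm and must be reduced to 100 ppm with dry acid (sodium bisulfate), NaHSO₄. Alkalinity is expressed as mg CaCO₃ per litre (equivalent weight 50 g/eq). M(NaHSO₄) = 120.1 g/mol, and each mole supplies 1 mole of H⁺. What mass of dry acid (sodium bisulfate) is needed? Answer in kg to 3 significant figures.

Volume: 1590 m³ = 1,590,000 L.
Alkalinity to neutralize: (145 − 100) = 45 mg/L as CaCO₃ × 1,590,000 L = 71,550 g as CaCO₃.
Equivalents of H⁺ required: 71,550 ÷ 50 g/eq = 1431 eq = 1431 mol NaHSO₄.
Mass of NaHSO₄: 1431 × 120.1 = 171,900 g.

172 kg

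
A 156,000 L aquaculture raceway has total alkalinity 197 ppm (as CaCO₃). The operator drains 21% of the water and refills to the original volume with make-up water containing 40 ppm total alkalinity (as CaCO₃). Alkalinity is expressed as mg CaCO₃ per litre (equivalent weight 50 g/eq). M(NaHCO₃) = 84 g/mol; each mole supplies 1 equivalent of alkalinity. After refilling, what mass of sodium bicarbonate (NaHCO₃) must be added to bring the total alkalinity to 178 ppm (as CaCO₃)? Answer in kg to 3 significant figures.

3.66 kg

After draining 21% and refilling: 197 × 0.79 + 40 × 0.21 = 164.03 ppm.
Deficit to target: 178 − 164.03 = 13.97 mg/L.
As CaCO₃: 13.97 mg/L × 156,000 L = 2179 g; ÷ 50 g/eq ÷ 1 = 43.59 mol NaHCO₃.
Mass: 43.59 × 84 = 3661 g.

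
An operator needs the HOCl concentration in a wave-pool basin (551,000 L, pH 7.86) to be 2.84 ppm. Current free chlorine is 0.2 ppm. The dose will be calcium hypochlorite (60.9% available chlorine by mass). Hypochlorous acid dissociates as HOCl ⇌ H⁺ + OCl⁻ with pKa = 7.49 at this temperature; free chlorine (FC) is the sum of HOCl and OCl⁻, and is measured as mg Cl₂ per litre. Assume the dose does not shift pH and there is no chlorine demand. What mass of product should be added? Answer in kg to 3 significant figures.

8.41 kg

[OCl⁻]/[HOCl] = 10^(pH − pKa) = 10^(7.86 − 7.49) = 2.344; fraction as HOCl = 1/(1 + 2.344) = 0.299.
Free chlorine required for 2.84 ppm HOCl: 2.84 / 0.299 = 9.498 ppm.
FC to add: 9.498 − 0.2 = 9.298 mg/L as Cl₂.
Cl₂ equivalent: 9.298 mg/L × 551,000 L = 5123 g.
Product at 60.9% available Cl: 5123 / 0.609 = 8412 g.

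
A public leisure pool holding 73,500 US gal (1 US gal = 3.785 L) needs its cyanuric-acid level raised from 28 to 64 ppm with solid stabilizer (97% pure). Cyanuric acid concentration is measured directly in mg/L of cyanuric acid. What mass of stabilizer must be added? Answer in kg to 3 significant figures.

10.3 kg

Volume: 73,500 US gal × 3.785 L/gal = 278,198 L.
CYA to add: (64 − 28) = 36 mg/L × 278,198 L = 10,020 g cyanuric acid.
At 97% purity: 10,020 / 0.97 = 10,320 g product.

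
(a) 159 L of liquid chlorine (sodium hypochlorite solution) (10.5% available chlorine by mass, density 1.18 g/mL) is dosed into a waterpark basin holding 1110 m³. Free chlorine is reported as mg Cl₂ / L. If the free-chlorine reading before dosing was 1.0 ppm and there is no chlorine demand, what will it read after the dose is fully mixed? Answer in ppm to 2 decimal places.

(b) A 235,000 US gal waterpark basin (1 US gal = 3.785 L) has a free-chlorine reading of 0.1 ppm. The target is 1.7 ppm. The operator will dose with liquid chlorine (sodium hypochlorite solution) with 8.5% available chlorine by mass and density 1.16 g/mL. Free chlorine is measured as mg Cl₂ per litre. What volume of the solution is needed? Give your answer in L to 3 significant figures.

(a) 18.75 ppm; (b) 14.4 L

(a) Volume: 1110 m³ = 1,110,000 L.
(a) Mass of solution: 159 L × 1000 mL/L × 1.18 g/mL = 187,600 g.
(a) Available chlorine delivered: 187,600 g × 0.105 = 19,700 g as Cl₂.
(a) Concentration rise: 19,700 g / 1,110,000 L = 17.75 mg/L = 17.75 ppm.
(a) Final FC: 1.0 + 17.75 = 18.75 ppm.

(b) Volume: 235,000 US gal × 3.785 L/gal = 889,475 L.
(b) Chlorine deficit: 1.7 − 0.1 = 1.6 ppm = 1.6 mg/L as Cl₂.
(b) Cl₂ equivalent needed: 1.6 mg/L × 889,475 L = 1,423,000 mg = 1423 g.
(b) Product at 8.5% available chlorine: 1423 / 0.085 = 16,740 g.
(b) Volume at density 1.16 g/mL: 16,740 g ÷ 1.16 g/mL = 14,430 mL.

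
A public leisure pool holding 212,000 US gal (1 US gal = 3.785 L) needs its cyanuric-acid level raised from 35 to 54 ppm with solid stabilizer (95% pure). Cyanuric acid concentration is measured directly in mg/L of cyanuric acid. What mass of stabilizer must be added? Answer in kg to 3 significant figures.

16.0 kg

Volume: 212,000 US gal × 3.785 L/gal = 802,420 L.
CYA to add: (54 − 35) = 19 mg/L × 802,420 L = 15,250 g cyanuric acid.
At 95% purity: 15,250 / 0.95 = 16,050 g product.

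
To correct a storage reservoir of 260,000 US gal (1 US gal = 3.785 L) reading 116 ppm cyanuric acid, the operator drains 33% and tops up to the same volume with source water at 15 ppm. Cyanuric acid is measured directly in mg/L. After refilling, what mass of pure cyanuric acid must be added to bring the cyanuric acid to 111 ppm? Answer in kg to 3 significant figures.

27.9 kg

Volume: 260,000 US gal × 3.785 L/gal = 984,100 L.
After draining 33% and refilling: 116 × 0.67 + 15 × 0.33 = 82.67 ppm.
Deficit to target: 111 − 82.67 = 28.33 mg/L.
Mass: 28.33 mg/L × 984,100 L = 27,880 g cyanuric acid.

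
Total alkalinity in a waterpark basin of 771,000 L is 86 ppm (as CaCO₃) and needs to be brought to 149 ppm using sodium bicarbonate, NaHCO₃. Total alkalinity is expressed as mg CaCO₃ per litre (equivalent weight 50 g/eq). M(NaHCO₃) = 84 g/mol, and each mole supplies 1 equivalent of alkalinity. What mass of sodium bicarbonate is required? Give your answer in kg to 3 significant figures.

81.6 kg

Alkalinity to add: (149 − 86) = 63 mg/L as CaCO₃ × 771,000 L = 48,570 g as CaCO₃.
Equivalents: 48,570 g ÷ 50 g/eq = 971.5 eq.
NaHCO₃ supplies 1 eq per mole → 971.5 mol.
Mass: 971.5 mol × 84 g/mol = 81,600 g.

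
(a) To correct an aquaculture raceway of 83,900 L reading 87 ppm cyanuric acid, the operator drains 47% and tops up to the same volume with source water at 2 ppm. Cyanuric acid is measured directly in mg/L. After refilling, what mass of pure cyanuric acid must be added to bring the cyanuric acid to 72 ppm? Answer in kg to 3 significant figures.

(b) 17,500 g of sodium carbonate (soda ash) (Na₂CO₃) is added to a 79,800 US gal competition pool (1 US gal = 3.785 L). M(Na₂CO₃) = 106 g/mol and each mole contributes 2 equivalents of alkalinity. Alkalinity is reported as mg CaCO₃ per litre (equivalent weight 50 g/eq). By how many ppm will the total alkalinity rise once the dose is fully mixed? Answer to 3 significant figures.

(a) 2.09 kg; (b) 54.7 ppm

(a) After draining 47% and refilling: 87 × 0.53 + 2 × 0.47 = 47.05 ppm.
(a) Deficit to target: 72 − 47.05 = 24.95 mg/L.
(a) Mass: 24.95 mg/L × 83,900 L = 2093 g cyanuric acid.

(b) Volume: 79,800 US gal × 3.785 L/gal = 302,043 L.
(b) Moles of Na₂CO₃: 17,500 g ÷ 106 g/mol = 165.1 mol → 330.2 eq of alkalinity.
(b) As CaCO₃: 330.2 eq × 50 g/eq = 16,510 g.
(b) Rise: 16,510 g / 302,043 L × 1000 = 54.66 mg/L.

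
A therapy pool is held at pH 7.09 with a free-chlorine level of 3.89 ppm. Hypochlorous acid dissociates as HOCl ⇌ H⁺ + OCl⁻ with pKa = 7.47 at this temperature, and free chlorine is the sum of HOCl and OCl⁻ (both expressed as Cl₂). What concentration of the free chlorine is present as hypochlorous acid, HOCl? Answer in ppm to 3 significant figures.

[OCl⁻]/[HOCl] = 10^(pH − pKa) = 10^(7.09 − 7.47) = 10^-0.38 = 0.4169.
Fraction as HOCl = 1 / (1 + 0.4169) = 0.7058.
HOCl = 0.7058 × 3.89 ppm = 2.745 ppm.

2.75 ppm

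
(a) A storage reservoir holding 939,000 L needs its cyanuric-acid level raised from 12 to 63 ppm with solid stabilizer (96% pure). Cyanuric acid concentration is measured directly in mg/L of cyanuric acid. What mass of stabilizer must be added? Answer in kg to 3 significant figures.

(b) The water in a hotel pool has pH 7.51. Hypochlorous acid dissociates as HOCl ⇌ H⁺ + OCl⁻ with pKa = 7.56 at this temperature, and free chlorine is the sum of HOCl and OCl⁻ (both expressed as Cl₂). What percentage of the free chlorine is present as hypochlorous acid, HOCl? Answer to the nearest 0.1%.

(a) CYA to add: (63 − 12) = 51 mg/L × 939,000 L = 47,890 g cyanuric acid.
(a) At 96% purity: 47,890 / 0.96 = 49,880 g product.

(b) [OCl⁻]/[HOCl] = 10^(pH − pKa) = 10^(7.51 − 7.56) = 10^-0.05 = 0.8913.
(b) Fraction as HOCl = 1 / (1 + 0.8913) = 0.5288.

(a) 49.9 kg; (b) 52.9%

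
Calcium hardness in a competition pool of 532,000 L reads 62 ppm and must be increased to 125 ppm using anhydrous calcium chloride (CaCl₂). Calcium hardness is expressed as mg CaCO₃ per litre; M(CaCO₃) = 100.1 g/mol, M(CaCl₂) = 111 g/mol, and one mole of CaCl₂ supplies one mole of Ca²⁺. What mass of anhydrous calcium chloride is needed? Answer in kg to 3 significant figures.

37.2 kg

Hardness to add: (125 − 62) = 63 mg/L as CaCO₃ × 532,000 L = 33,520 g as CaCO₃.
Moles of Ca²⁺ (1 mol Ca²⁺ ≡ 1 mol CaCO₃): 33,520 / 100.1 g/mol = 334.8 mol.
Mass of CaCl₂: 334.8 × 111 = 37,170 g.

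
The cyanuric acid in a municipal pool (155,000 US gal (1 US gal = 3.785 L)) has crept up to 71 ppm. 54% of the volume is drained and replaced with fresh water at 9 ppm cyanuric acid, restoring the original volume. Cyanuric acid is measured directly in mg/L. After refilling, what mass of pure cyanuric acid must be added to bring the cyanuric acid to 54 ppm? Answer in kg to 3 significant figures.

9.67 kg

Volume: 155,000 US gal × 3.785 L/gal = 586,675 L.
After draining 54% and refilling: 71 × 0.46 + 9 × 0.54 = 37.52 ppm.
Deficit to target: 54 − 37.52 = 16.48 mg/L.
Mass: 16.48 mg/L × 586,675 L = 9668 g cyanuric acid.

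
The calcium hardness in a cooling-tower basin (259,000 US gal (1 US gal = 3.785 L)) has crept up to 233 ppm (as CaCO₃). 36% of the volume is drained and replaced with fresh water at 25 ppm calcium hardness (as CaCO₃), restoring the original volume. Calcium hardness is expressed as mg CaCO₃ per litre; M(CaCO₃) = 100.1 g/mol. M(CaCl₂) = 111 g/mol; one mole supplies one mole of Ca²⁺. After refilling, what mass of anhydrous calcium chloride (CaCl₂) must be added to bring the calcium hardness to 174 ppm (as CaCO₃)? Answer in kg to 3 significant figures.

Volume: 259,000 US gal × 3.785 L/gal = 980,315 L.
After draining 36% and refilling: 233 × 0.64 + 25 × 0.36 = 158.12 ppm.
Deficit to target: 174 − 158.12 = 15.88 mg/L.
As CaCO₃: 15.88 mg/L × 980,315 L = 15,570 g; ÷ 100.1 = 155.5 mol Ca²⁺.
Mass: 155.5 × 111 = 17,260 g.

17.3 kg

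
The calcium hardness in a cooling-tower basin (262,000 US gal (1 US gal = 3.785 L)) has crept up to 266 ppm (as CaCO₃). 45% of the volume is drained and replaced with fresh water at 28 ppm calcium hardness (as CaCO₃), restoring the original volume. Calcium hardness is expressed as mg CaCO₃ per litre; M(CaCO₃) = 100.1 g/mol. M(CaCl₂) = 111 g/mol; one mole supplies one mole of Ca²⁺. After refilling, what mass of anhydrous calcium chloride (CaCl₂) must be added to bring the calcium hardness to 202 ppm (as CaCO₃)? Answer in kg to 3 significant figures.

47.4 kg

Volume: 262,000 US gal × 3.785 L/gal = 991,670 L.
After draining 45% and refilling: 266 × 0.55 + 28 × 0.45 = 158.9 ppm.
Deficit to target: 202 − 158.9 = 43.1 mg/L.
As CaCO₃: 43.1 mg/L × 991,670 L = 42,740 g; ÷ 100.1 = 427 mol Ca²⁺.
Mass: 427 × 111 = 47,400 g.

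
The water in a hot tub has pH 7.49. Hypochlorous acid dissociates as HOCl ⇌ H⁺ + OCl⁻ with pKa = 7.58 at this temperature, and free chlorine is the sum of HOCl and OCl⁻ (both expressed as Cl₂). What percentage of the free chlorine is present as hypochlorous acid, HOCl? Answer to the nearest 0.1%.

[OCl⁻]/[HOCl] = 10^(pH − pKa) = 10^(7.49 − 7.58) = 10^-0.09 = 0.8128.
Fraction as HOCl = 1 / (1 + 0.8128) = 0.5516.

55.2%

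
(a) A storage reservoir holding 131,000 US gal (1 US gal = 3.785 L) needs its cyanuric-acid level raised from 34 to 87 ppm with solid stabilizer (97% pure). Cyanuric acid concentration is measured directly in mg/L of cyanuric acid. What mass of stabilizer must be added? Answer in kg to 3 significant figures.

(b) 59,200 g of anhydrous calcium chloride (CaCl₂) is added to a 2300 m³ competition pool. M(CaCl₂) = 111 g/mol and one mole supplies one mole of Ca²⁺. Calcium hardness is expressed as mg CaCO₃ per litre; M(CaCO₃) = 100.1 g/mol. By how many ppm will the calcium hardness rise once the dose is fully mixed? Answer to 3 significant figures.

(a) Volume: 131,000 US gal × 3.785 L/gal = 495,835 L.
(a) CYA to add: (87 − 34) = 53 mg/L × 495,835 L = 26,280 g cyanuric acid.
(a) At 97% purity: 26,280 / 0.97 = 27,090 g product.

(b) Volume: 2300 m³ = 2,300,000 L.
(b) Moles of Ca²⁺: 59,200 g ÷ 111 g/mol = 533.3 mol.
(b) As CaCO₃: 533.3 mol × 100.1 g/mol = 53,390 g.
(b) Rise: 53,390 g / 2,300,000 L × 1000 = 23.21 mg/L.

(a) 27.1 kg; (b) 23.2 ppm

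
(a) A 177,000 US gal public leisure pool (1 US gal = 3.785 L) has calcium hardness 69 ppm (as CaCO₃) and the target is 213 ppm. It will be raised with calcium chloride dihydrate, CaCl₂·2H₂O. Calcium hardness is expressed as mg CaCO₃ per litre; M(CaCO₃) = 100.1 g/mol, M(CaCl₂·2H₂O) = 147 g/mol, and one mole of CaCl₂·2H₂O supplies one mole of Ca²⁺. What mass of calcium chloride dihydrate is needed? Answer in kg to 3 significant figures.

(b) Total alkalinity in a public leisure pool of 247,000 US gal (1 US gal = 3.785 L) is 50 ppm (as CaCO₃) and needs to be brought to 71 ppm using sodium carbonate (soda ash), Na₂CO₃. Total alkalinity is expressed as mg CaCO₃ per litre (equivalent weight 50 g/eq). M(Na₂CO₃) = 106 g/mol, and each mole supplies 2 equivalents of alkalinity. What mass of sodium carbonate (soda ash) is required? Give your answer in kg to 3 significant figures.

(a) 142 kg; (b) 20.8 kg

(a) Volume: 177,000 US gal × 3.785 L/gal = 669,945 L.
(a) Hardness to add: (213 − 69) = 144 mg/L as CaCO₃ × 669,945 L = 96,470 g as CaCO₃.
(a) Moles of Ca²⁺ (1 mol Ca²⁺ ≡ 1 mol CaCO₃): 96,470 / 100.1 g/mol = 963.8 mol.
(a) Mass of CaCl₂·2H₂O: 963.8 × 147 = 141,700 g.

(b) Volume: 247,000 US gal × 3.785 L/gal = 934,895 L.
(b) Alkalinity to add: (71 − 50) = 21 mg/L as CaCO₃ × 934,895 L = 19,630 g as CaCO₃.
(b) Equivalents: 19,630 g ÷ 50 g/eq = 392.7 eq.
(b) Each mole of Na₂CO₃ supplies 2 eq, so 392.7 / 2 = 196.3 mol.
(b) Mass: 196.3 mol × 106 g/mol = 20,810 g.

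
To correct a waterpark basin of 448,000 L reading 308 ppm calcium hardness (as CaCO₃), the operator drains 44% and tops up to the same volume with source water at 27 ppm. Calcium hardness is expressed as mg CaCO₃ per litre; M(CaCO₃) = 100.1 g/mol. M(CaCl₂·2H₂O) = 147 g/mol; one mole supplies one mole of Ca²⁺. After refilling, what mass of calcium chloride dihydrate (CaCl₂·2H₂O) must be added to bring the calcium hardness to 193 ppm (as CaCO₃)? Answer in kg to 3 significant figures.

After draining 44% and refilling: 308 × 0.56 + 27 × 0.44 = 184.36 ppm.
Deficit to target: 193 − 184.36 = 8.64 mg/L.
As CaCO₃: 8.64 mg/L × 448,000 L = 3871 g; ÷ 100.1 = 38.67 mol Ca²⁺.
Mass: 38.67 × 147 = 5684 g.

5.68 kg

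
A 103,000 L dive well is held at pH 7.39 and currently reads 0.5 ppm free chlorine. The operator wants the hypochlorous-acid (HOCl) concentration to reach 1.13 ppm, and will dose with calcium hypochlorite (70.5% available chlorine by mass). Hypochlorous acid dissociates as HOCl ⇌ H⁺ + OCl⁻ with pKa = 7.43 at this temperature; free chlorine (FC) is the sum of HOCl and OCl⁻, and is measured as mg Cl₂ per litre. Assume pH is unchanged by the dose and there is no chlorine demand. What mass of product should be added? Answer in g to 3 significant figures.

243 g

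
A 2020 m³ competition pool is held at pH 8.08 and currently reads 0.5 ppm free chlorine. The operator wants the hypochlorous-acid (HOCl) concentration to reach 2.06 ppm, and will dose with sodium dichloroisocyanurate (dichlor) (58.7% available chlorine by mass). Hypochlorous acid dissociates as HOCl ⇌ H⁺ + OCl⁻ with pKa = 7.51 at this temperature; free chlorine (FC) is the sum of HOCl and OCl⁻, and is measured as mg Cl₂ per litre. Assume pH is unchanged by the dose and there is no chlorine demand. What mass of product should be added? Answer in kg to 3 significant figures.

31.7 kg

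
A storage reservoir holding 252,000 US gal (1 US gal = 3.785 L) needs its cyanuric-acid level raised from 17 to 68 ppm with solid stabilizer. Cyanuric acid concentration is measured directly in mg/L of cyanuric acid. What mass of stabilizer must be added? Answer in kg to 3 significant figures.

48.6 kg

Volume: 252,000 US gal × 3.785 L/gal = 953,820 L.
CYA to add: (68 − 17) = 51 mg/L × 953,820 L = 48,640 g cyanuric acid.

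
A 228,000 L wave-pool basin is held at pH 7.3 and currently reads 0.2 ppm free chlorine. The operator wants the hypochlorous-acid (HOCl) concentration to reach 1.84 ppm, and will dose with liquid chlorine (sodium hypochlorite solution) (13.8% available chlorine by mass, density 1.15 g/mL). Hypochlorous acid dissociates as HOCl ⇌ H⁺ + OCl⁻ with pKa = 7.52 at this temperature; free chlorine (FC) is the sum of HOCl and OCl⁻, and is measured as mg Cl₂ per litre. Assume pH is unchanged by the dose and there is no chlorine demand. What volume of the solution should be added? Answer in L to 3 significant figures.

[OCl⁻]/[HOCl] = 10^(pH − pKa) = 10^(7.3 − 7.52) = 0.6026; fraction as HOCl = 1/(1 + 0.6026) = 0.624.
Free chlorine required for 1.84 ppm HOCl: 1.84 / 0.624 = 2.949 ppm.
FC to add: 2.949 − 0.2 = 2.749 mg/L as Cl₂.
Cl₂ equivalent: 2.749 mg/L × 228,000 L = 626.7 g.
Product at 13.8% available Cl: 626.7 / 0.138 = 4541 g.
Volume: 4541 g ÷ 1.15 g/mL = 3949 mL.

3.95 L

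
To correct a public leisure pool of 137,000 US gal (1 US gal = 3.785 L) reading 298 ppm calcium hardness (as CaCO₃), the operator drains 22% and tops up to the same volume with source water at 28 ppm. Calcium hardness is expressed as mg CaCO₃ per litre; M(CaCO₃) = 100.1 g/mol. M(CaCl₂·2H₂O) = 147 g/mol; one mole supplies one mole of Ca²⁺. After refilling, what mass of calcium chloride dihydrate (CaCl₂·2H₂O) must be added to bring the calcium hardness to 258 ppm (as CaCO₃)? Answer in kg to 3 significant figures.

Volume: 137,000 US gal × 3.785 L/gal = 518,545 L.
After draining 22% and refilling: 298 × 0.78 + 28 × 0.22 = 238.6 ppm.
Deficit to target: 258 − 238.6 = 19.4 mg/L.
As CaCO₃: 19.4 mg/L × 518,545 L = 10,060 g; ÷ 100.1 = 100.5 mol Ca²⁺.
Mass: 100.5 × 147 = 14,770 g.

14.8 kg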